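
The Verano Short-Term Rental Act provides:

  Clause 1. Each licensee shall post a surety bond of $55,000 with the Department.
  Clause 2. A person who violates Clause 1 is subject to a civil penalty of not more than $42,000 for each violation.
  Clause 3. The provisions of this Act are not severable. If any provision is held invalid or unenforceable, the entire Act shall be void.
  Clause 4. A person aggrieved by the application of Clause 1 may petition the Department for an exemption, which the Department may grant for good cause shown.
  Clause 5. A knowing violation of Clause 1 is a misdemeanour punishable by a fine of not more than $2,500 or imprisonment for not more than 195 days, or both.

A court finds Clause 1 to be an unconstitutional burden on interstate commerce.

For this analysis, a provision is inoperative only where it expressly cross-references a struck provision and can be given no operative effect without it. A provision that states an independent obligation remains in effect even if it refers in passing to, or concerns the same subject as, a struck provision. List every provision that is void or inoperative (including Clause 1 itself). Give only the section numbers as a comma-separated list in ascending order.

1, 2, 3, 4, 5

Clause 1 is struck. Clause 2 has no operative effect of its own apart from Clause 1 and is therefore inoperative. Clause 4 merely fixes the exemption procedure for Clause 1; with Clause 1 gone it has nothing to operate on and falls away. The only function of Clause 5 is the criminal penalty for violating Clause 1, so it cannot stand once Clause 1 is removed. Clause 3 provides that the Act is not severable, so the invalidity of any one provision voids the entire Act. No provision of the Act survives.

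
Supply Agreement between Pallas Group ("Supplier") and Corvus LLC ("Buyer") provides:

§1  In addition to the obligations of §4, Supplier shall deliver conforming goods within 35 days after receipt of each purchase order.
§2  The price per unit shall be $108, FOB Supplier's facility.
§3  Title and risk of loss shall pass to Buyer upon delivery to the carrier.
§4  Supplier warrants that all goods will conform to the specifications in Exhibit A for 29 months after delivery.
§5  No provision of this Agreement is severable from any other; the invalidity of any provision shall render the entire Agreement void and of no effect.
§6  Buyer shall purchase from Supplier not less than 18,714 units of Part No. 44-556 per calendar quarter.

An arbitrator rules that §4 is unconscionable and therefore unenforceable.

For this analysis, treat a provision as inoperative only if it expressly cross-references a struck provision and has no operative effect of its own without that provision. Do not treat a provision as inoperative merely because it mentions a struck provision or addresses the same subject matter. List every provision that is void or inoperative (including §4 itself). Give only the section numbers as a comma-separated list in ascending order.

1, 2, 3, 4, 5, 6

§4 is struck. Nothing else in the Agreement is defined by reference to §4. §5 provides that the Agreement is not severable, so the invalidity of any one provision voids the entire Agreement. No provision of the Agreement survives.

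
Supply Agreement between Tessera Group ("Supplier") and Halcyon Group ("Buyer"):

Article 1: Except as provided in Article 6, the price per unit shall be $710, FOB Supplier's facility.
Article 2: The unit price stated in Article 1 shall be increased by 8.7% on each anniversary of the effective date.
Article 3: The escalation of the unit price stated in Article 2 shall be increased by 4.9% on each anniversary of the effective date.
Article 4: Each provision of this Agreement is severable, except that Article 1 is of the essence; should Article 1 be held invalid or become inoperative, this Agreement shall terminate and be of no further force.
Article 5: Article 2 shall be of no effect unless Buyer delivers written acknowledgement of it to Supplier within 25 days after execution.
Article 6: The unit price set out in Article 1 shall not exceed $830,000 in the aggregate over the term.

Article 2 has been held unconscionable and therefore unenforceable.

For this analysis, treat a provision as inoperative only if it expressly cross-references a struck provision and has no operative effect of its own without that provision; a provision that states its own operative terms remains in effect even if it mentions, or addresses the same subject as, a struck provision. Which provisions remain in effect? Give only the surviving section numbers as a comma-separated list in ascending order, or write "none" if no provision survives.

1, 4, 6

Article 2 is struck. Article 3 does nothing except set the escalation of the escalation of the unit price by reference to Article 2; with Article 2 gone it has no independent effect and is inoperative. Article 5 merely fixes the acknowledgement condition for Article 2; with Article 2 gone it has nothing to operate on and falls away. Article 4 makes Article 1 an essential term, but Article 1 is unaffected, so the severability proviso in Article 4 preserves the remaining provisions. That leaves Article 1, Article 4, and Article 6 in effect.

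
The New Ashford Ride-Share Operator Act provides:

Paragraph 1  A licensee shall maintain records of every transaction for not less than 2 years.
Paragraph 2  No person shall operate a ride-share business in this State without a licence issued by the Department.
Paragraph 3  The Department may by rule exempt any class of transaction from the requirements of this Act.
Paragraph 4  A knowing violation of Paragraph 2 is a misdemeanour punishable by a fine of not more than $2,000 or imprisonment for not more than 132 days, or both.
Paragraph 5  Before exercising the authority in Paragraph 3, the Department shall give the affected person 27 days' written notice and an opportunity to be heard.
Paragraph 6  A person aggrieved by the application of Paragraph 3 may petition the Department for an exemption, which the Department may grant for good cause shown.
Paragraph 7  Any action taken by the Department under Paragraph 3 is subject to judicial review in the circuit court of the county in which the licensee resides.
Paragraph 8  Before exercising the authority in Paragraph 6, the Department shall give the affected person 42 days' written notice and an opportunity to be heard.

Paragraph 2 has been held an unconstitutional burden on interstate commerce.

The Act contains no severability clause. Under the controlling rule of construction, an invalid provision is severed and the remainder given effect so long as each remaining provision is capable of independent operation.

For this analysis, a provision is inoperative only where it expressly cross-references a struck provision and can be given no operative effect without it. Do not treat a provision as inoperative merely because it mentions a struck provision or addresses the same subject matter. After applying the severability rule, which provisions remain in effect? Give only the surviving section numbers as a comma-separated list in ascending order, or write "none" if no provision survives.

1, 3, 5, 6, 7, 8

Paragraph 2 is struck. Paragraph 4 operates only by reference to Paragraph 2, so it falls with Paragraph 2. With no severability clause, the stated default rule severs what cannot stand and enforces each remaining provision that can operate on its own. The provisions still in force are Paragraph 1, Paragraph 3, Paragraph 5, Paragraph 6, Paragraph 7, and Paragraph 8.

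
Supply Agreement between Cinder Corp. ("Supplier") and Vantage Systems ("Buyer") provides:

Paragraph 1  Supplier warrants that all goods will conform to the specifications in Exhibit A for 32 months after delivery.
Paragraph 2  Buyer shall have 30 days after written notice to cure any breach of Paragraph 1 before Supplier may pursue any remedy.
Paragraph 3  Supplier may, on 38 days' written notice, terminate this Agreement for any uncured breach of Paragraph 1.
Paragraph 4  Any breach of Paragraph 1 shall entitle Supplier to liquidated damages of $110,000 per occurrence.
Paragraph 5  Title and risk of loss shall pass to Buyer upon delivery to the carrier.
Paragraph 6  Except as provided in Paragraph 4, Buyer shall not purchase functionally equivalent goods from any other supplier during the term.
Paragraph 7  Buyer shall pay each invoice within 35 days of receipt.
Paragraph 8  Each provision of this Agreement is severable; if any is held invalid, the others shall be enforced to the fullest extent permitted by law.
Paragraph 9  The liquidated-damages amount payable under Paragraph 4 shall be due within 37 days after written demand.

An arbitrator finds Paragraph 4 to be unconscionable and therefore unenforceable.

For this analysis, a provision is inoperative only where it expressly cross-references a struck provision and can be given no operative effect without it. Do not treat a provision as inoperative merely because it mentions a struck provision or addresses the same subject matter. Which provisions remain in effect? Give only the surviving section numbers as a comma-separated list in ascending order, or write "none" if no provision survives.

1, 2, 3, 5, 6, 7, 8

Paragraph 4 is struck. The whole of Paragraph 9 is the payment deadline for the liquidated-damages amount, defined by reference to Paragraph 4, so Paragraph 9 cannot stand once Paragraph 4 is removed. Although Paragraph 6 refers to Paragraph 4, its operative terms do not depend on Paragraph 4, so it remains in effect. Under the severability clause in Paragraph 8, the remaining provisions continue in force. The provisions still in force are Paragraph 1, Paragraph 2, Paragraph 3, Paragraph 5, Paragraph 6, Paragraph 7, and Paragraph 8.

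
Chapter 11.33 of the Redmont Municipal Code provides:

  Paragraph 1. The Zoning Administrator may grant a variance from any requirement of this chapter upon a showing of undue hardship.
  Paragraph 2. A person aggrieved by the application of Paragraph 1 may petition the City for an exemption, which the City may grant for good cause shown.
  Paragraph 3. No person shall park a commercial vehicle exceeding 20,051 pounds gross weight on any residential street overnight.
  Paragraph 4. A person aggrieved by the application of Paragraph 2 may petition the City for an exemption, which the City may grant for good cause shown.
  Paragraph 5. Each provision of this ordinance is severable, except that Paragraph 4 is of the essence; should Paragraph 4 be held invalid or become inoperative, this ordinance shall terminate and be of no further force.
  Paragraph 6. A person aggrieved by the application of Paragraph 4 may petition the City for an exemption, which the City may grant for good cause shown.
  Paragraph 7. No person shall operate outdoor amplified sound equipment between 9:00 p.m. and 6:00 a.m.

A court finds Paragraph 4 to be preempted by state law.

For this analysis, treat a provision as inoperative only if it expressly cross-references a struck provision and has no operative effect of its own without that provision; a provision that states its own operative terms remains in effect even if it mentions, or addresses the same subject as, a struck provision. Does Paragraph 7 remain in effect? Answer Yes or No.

Paragraph 4 is struck. Paragraph 6 has no operative effect of its own apart from Paragraph 4 and is therefore inoperative. Paragraph 5 makes Paragraph 4 an essential term, and Paragraph 4 is the provision held invalid; under Paragraph 5, the entire ordinance is therefore void. No provision of the ordinance survives. Paragraph 7 is among the inoperative provisions, so the answer is no.

No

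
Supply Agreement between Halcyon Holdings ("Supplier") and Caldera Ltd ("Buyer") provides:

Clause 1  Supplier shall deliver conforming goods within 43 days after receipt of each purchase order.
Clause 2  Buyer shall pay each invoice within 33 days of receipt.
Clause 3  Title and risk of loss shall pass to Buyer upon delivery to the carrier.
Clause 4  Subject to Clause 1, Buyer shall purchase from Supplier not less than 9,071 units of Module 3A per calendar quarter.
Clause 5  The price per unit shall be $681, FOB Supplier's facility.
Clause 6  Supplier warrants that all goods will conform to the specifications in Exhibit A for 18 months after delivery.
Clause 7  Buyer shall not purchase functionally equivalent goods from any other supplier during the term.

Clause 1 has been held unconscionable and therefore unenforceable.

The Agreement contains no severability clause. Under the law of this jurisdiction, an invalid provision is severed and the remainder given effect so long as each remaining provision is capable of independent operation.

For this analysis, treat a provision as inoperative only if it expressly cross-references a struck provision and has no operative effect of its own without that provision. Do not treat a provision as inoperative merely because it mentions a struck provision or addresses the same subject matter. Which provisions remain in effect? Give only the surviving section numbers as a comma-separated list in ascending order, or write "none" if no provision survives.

2, 3, 4, 5, 6, 7

Clause 1 is struck. Although Clause 4 refers to Clause 1, its operative terms do not depend on Clause 1, so it remains in effect. Nothing else in the Agreement is defined by reference to Clause 1. With no severability clause, the stated default rule severs what cannot stand and enforces each remaining provision that can operate on its own. The provisions still in force are Clause 2, Clause 3, Clause 4, Clause 5, Clause 6, and Clause 7.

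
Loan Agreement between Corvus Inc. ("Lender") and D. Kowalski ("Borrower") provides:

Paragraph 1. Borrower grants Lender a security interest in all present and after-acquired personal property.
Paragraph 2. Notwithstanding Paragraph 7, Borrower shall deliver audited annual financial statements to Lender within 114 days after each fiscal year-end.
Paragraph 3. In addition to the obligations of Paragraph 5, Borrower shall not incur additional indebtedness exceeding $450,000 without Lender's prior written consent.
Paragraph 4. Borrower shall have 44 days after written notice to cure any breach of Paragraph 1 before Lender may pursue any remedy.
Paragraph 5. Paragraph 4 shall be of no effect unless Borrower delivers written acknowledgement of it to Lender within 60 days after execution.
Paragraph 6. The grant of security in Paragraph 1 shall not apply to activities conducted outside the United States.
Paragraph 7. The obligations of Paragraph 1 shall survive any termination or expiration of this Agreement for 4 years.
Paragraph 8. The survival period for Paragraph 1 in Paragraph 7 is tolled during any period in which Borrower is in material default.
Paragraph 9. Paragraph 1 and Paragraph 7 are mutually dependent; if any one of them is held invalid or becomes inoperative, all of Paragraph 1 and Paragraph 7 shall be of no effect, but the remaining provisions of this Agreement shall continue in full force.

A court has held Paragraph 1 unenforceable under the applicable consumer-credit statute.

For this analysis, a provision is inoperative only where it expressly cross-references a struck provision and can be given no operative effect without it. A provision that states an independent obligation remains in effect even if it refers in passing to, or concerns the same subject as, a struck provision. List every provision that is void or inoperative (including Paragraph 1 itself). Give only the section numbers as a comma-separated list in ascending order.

1, 4, 5, 6, 7, 8

Paragraph 1 is struck. Paragraph 4 merely fixes the cure period for breach of Paragraph 1; with Paragraph 1 gone it has nothing to operate on and falls away. Paragraph 6 operates only by reference to Paragraph 1, so it falls with Paragraph 1. The only function of Paragraph 7 is the survival period for Paragraph 1, so it cannot stand once Paragraph 1 is removed. The only function of Paragraph 5 is the acknowledgement condition for Paragraph 4, so it cannot stand once Paragraph 4 is removed. The whole of Paragraph 8 is the tolling of the survival period for Paragraph 1, defined by reference to Paragraph 7, so Paragraph 8 cannot stand once Paragraph 7 is removed. Paragraph 3 mentions Paragraph 5 but its own obligation stands independently of Paragraph 5, so Paragraph 3 is not affected. Although Paragraph 2 refers to Paragraph 7, its operative terms do not depend on Paragraph 7, so it remains in effect. Paragraph 9 declares Paragraph 1 and Paragraph 7 mutually dependent; since one of them has fallen, all of them are of no effect. The remainder continues in force under Paragraph 9. That leaves Paragraph 2, Paragraph 3, and Paragraph 9 in effect.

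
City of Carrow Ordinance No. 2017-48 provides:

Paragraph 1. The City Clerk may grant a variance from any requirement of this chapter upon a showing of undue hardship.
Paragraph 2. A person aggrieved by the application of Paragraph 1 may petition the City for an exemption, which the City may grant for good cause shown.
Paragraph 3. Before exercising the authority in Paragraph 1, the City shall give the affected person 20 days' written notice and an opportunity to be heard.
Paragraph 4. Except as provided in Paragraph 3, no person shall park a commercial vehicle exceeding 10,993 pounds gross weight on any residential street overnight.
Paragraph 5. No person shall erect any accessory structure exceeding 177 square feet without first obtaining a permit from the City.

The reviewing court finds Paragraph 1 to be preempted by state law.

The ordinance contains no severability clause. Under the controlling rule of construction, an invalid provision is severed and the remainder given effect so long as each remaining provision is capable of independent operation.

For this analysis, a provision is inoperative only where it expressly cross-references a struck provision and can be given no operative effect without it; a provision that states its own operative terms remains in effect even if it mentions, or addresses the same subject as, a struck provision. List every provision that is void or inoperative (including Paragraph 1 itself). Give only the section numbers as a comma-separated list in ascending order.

Paragraph 1 is struck. Paragraph 2 has no operative effect of its own apart from Paragraph 1 and is therefore inoperative. Paragraph 3 operates only by reference to Paragraph 1, so it falls with Paragraph 1. Although Paragraph 4 refers to Paragraph 3, its operative terms do not depend on Paragraph 3, so it remains in effect. With no severability clause, the stated default rule severs what cannot stand and enforces each remaining provision that can operate on its own. The provisions still in force are Paragraph 4 and Paragraph 5.

1, 2, 3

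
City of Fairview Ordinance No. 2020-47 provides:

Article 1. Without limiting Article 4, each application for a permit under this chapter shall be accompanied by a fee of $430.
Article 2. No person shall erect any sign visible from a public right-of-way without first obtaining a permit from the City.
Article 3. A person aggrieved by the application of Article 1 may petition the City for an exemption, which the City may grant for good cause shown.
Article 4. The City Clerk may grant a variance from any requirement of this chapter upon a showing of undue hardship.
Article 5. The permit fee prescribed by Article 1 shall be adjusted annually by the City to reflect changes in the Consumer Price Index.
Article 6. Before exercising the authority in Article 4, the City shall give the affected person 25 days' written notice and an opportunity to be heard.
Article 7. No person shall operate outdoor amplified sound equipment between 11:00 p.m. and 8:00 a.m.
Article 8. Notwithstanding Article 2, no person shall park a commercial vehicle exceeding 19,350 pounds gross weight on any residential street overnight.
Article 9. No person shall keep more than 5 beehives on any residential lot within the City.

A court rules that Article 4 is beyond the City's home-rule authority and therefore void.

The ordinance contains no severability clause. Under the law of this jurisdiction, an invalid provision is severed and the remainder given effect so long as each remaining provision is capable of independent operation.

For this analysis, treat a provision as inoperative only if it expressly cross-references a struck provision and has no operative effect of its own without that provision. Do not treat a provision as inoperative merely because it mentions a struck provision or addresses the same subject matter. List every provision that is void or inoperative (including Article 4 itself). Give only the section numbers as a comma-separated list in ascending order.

4, 6

Article 4 is struck. Article 6 has no operative effect of its own apart from Article 4 and is therefore inoperative. Although Article 1 refers to Article 4, its operative terms do not depend on Article 4, so it remains in effect. With no severability clause, the stated default rule severs what cannot stand and enforces each remaining provision that can operate on its own. The provisions still in force are Article 1, Article 2, Article 3, Article 5, Article 7, Article 8, and Article 9.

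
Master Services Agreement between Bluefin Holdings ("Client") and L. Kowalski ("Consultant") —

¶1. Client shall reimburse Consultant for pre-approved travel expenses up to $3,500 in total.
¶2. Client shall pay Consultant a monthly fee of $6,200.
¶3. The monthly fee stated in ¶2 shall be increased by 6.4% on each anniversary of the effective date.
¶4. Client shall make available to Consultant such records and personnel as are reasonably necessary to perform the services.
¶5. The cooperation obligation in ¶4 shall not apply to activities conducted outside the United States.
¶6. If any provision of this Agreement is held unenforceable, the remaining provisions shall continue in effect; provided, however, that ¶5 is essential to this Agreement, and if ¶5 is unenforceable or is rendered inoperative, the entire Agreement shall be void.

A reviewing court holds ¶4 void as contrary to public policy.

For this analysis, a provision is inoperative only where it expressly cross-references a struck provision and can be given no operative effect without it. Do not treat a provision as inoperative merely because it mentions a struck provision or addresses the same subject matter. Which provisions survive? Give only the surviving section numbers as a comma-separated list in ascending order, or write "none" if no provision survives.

¶4 is struck. ¶5 does nothing except set the carve-out from the cooperation obligation by reference to ¶4; with ¶4 gone it has no independent effect and is inoperative. ¶6 makes ¶5 an essential term, and ¶5 has been rendered inoperative by the cascade; under ¶6, the entire Agreement is therefore void. No provision of the Agreement survives.

none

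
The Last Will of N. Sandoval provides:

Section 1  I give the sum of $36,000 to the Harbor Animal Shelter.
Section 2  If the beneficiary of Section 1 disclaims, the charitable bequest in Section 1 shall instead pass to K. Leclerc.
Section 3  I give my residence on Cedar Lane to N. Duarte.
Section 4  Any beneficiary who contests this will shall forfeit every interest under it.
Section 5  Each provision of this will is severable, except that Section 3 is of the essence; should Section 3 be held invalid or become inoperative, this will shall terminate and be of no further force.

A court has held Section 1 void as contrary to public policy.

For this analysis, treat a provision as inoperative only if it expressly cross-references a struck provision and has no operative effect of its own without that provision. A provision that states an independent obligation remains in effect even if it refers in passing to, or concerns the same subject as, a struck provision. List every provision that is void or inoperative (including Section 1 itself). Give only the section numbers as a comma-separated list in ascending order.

Section 1 is struck. Section 2 operates only by reference to Section 1, so it falls with Section 1. Section 5 makes Section 3 an essential term, but Section 3 is unaffected, so the severability proviso in Section 5 preserves the remaining provisions. Section 3, Section 4, and Section 5 remain in effect.

1, 2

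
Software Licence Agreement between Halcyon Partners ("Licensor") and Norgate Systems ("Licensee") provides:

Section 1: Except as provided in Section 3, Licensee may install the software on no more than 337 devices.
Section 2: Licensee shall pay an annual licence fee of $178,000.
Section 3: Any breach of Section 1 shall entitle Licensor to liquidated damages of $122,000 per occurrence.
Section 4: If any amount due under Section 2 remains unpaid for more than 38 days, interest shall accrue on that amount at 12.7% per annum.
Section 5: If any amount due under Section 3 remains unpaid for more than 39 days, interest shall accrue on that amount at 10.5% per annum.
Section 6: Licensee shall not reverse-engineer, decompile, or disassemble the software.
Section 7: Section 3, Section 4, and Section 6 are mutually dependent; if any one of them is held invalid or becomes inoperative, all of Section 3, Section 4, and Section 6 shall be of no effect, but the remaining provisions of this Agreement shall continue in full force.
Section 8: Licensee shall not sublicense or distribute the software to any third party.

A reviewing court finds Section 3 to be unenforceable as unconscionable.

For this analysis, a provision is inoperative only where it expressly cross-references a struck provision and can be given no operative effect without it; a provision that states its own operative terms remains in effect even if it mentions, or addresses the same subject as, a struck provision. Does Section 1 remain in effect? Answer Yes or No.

Section 3 is struck. Section 5 has no operative effect of its own apart from Section 3 and is therefore inoperative. Section 1 mentions Section 3 but its own obligation stands independently of Section 3, so Section 1 is not affected. Section 7 declares Section 3, Section 4, and Section 6 mutually dependent; since one of them has fallen, all of them are of no effect. That brings down Section 4 and Section 6 as well. The remainder continues in force under Section 7. The provisions still in force are Section 1, Section 2, Section 7, and Section 8. Section 1 is among the surviving provisions, so the answer is yes.

Yes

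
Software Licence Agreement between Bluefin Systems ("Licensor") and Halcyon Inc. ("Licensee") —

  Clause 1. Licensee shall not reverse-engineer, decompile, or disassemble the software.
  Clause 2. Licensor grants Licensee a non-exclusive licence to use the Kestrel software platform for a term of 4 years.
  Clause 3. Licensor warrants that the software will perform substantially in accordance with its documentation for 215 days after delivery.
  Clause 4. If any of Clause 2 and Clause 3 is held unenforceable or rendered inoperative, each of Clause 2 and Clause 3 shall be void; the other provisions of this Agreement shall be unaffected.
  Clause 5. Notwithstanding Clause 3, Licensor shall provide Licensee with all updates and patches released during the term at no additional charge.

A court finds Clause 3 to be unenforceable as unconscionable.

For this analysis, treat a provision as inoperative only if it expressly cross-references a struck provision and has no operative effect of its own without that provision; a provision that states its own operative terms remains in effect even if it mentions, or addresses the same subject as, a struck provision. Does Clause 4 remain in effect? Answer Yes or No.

Clause 3 is struck. Clause 5 mentions Clause 3 but its own obligation stands independently of Clause 3, so Clause 5 is not affected. Nothing else in the Agreement is defined by reference to Clause 3. Clause 4 declares Clause 2 and Clause 3 mutually dependent; since one of them has fallen, all of them are of no effect. That brings down Clause 2 as well. The remainder continues in force under Clause 4. That leaves Clause 1, Clause 4, and Clause 5 in effect. Clause 4 is among the surviving provisions, so the answer is yes.

Yes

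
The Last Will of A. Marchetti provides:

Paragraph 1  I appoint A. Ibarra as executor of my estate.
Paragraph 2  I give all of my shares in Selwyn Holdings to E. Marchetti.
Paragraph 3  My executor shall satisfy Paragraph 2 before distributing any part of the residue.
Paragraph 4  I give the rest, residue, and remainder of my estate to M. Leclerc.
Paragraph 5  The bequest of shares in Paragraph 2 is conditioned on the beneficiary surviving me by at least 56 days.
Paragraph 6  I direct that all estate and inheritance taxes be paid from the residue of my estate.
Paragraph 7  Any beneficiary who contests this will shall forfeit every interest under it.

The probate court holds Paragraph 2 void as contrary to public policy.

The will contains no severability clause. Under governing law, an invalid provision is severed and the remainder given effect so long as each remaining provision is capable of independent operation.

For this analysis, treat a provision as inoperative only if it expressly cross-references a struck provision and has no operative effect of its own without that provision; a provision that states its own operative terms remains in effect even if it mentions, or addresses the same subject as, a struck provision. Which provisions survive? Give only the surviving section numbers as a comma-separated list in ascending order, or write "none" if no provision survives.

Paragraph 2 is struck. Paragraph 3 merely fixes the priority direction for Paragraph 2; with Paragraph 2 gone it has nothing to operate on and falls away. Paragraph 5 has no operative effect of its own apart from Paragraph 2 and is therefore inoperative. With no severability clause, the stated default rule severs what cannot stand and enforces each remaining provision that can operate on its own. Paragraph 1, Paragraph 4, Paragraph 6, and Paragraph 7 remain in effect.

1, 4, 6, 7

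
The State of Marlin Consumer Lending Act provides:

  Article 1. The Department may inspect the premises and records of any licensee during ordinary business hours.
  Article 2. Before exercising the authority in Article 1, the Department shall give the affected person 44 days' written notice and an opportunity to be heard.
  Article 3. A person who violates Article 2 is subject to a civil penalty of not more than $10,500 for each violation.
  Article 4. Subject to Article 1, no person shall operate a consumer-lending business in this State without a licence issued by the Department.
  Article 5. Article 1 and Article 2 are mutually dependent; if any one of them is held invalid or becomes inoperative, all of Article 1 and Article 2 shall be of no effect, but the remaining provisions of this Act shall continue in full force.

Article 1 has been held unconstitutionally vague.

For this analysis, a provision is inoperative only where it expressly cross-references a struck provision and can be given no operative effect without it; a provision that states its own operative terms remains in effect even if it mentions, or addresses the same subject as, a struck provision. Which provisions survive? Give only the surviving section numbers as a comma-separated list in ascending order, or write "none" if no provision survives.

Article 1 is struck. Article 2 merely fixes the notice-and-hearing requirement for Article 1; with Article 1 gone it has nothing to operate on and falls away. Article 3 operates only by reference to Article 2, so it falls with Article 2. Article 4 mentions Article 1 but its own obligation stands independently of Article 1, so Article 4 is not affected. Article 5 declares Article 1 and Article 2 mutually dependent; since one of them has fallen, all of them are of no effect. The remainder continues in force under Article 5. The provisions still in force are Article 4 and Article 5.

4, 5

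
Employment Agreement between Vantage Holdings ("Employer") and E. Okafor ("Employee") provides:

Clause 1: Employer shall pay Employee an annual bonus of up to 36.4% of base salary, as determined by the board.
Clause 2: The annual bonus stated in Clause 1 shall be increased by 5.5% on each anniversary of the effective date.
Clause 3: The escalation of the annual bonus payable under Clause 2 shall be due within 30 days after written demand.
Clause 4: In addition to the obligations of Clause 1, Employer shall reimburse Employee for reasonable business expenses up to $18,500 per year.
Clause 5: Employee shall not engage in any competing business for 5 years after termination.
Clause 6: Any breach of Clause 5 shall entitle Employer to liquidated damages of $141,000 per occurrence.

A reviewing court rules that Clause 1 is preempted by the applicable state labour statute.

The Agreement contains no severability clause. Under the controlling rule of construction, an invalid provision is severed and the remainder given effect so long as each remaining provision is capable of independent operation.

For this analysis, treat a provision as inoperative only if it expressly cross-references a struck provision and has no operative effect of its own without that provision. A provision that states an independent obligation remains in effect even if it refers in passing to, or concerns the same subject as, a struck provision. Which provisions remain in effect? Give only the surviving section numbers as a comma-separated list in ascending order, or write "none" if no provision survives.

4, 5, 6

Clause 1 is struck. The whole of Clause 2 is the escalation of the annual bonus, defined by reference to Clause 1, so Clause 2 cannot stand once Clause 1 is removed. The whole of Clause 3 is the payment deadline for the escalation of the annual bonus, defined by reference to Clause 2, so Clause 3 cannot stand once Clause 2 is removed. Clause 4 mentions Clause 1 but its own obligation stands independently of Clause 1, so Clause 4 is not affected. Under the stated default rule, only provisions that cannot operate independently fall away; the rest are enforced. Clause 4, Clause 5, and Clause 6 remain in effect.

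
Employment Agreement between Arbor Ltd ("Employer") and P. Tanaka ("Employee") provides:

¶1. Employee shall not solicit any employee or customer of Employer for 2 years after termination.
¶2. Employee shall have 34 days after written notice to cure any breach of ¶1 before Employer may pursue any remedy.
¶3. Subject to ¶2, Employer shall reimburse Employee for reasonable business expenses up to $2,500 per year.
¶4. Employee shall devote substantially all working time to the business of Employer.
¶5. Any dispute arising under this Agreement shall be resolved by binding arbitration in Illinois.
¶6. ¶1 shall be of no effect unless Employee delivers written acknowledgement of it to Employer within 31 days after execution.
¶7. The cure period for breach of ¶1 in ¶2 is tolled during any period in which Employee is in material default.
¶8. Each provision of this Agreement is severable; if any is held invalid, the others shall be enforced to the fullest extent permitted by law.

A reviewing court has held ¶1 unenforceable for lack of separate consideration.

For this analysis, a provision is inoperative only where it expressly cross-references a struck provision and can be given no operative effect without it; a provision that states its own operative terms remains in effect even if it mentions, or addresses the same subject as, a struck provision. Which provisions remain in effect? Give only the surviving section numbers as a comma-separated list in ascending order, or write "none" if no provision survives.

¶1 is struck. ¶2 merely fixes the cure period for breach of ¶1; with ¶1 gone it has nothing to operate on and falls away. ¶6 has no operative effect of its own apart from ¶1 and is therefore inoperative. ¶7 has no operative effect of its own apart from ¶2 and is therefore inoperative. Although ¶3 refers to ¶2, its operative terms do not depend on ¶2, so it remains in effect. Under the severability clause in ¶8, the remaining provisions continue in force. ¶3, ¶4, ¶5, and ¶8 remain in effect.

3, 4, 5, 8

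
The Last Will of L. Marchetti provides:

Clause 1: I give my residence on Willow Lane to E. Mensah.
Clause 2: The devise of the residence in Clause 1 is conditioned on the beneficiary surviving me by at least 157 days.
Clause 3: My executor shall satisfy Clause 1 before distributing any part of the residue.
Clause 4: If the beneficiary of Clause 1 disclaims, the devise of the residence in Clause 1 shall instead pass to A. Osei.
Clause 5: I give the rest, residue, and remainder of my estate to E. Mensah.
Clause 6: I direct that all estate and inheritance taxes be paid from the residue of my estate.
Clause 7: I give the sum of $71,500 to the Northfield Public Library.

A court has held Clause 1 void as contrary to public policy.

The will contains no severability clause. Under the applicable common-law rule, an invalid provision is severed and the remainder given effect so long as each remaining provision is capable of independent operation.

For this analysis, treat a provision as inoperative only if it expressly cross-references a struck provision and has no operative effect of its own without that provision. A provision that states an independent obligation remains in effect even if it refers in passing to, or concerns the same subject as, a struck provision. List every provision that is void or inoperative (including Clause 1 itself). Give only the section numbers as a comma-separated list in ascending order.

1, 2, 3, 4

Clause 1 is struck. Clause 2 merely fixes the survivorship condition on Clause 1; with Clause 1 gone it has nothing to operate on and falls away. Clause 3 operates only by reference to Clause 1, so it falls with Clause 1. Clause 4 merely fixes the alternative disposition for Clause 1; with Clause 1 gone it has nothing to operate on and falls away. Under the stated default rule, only provisions that cannot operate independently fall away; the rest are enforced. That leaves Clause 5, Clause 6, and Clause 7 in effect.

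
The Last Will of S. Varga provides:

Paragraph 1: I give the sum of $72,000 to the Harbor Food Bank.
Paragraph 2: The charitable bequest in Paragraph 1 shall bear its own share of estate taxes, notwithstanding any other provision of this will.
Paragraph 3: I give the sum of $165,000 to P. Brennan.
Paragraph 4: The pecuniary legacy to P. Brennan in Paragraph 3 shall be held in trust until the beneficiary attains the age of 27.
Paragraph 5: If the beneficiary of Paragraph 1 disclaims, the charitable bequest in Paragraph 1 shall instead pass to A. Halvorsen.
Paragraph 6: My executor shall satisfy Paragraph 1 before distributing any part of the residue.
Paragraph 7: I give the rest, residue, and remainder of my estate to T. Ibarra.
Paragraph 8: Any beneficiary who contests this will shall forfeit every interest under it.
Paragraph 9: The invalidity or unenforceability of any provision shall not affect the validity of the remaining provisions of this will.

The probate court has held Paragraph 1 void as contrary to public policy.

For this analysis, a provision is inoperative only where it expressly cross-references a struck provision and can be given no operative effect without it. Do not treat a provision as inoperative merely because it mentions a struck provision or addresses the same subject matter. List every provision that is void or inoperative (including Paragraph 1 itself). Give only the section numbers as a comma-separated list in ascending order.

1, 2, 5, 6

Paragraph 1 is struck. Paragraph 2 merely fixes the tax charge on Paragraph 1; with Paragraph 1 gone it has nothing to operate on and falls away. Paragraph 5 operates only by reference to Paragraph 1, so it falls with Paragraph 1. Paragraph 6 merely fixes the priority direction for Paragraph 1; with Paragraph 1 gone it has nothing to operate on and falls away. Under the severability clause in Paragraph 9, the remaining provisions continue in force. That leaves Paragraph 3, Paragraph 4, Paragraph 7, Paragraph 8, and Paragraph 9 in effect.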